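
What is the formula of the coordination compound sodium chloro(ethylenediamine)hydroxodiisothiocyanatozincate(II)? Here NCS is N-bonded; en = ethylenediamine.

Na2[ZnCl(en)(NCS)2(OH)]

Ligands: 2 isothiocyanato (NCS, -1), 1 hydroxo (OH, -1), 1 chloro (Cl, -1), 1 ethylenediamine (en, neutral). Ligand charge sum = -4.
With Zn in oxidation state +2, the complex ion is [Zn...]^2−.
Charge balance with sodium (+1) requires 1 complex ion per 2 sodium.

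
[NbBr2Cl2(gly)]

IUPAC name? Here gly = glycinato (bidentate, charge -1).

dibromodichloro(glycinato)niobium(V)

There is no counter-ion, so the complex is neutral overall.
Ligand charges: 2×bromo (-1 each), 1×glycinato (-1 each), 2×chloro (-1 each); total -5. So Nb + (-5) = 0, giving Nb = +5.
Ligands are named alphabetically: bromo before chloro before glycinato.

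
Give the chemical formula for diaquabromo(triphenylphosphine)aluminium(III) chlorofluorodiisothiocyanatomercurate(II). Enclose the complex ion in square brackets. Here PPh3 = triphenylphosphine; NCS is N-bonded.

Cation [Al…]: ligand charges -1, Al(III) ⇒ ion charge 2+.
Anion [Hg…]: ligand charges -4, Hg(II) ⇒ ion charge 2−.

[AlBr(H2O)2(PPh3)][HgClF(NCS)2]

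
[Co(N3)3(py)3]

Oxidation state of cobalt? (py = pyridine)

No counter-ion: the bracketed complex is neutral.
Ligand charges: 3×N3 = -3; 3×py neutral; sum -3.
Co + (-3) = 0 ⇒ Co is +3.

+3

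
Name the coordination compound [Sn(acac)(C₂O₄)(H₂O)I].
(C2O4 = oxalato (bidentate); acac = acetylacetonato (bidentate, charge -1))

There is no counter-ion, so the complex is neutral overall.
Ligand charges: 1×oxalato (-2 each), 1×acetylacetonato (-1 each), 1×iodo (-1 each), 1×aqua (neutral); total -4. So Sn + (-4) = 0, giving Sn = +4.
Ligands are named alphabetically: acetylacetonato before aqua before iodo before oxalato.

(acetylacetonato)aquaiodooxalatotin(IV)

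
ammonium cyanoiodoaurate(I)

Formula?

Ligands: 1 cyano (CN, -1), 1 iodo (I, -1). Ligand charge sum = -2.
With Au in oxidation state +1, the complex ion is [Au...]^1−.
Charge balance with ammonium (+1) requires 1 complex ion per 1 ammonium.

NH4[Au(CN)I]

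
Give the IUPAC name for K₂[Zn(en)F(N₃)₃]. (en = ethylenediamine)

potassium triazido(ethylenediamine)fluorozincate(II)

The 2 potassium counter-ions carry a total charge of +2, so each complex ion is 2−.
Ligand charges: 1×fluoro (-1 each), 1×ethylenediamine (neutral), 3×azido (-1 each); total -4. So Zn + (-4) = 2−, giving Zn = +2.
The complex ion is anionic, so zinc takes the -ate form zincate(II).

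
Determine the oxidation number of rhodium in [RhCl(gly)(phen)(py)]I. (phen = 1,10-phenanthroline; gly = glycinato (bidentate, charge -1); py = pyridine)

1 iodide outside the brackets (-1 each) → the complex ion is 1+.
Ligand charges: 1×phen neutral; 1×Cl = -1; 1×gly = -1; 1×py neutral; sum -2.
Rh + (-2) = 1+ ⇒ Rh is +3.

+3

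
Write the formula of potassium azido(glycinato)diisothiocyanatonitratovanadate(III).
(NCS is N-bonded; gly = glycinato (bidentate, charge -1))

K2[V(gly)(N3)(NCS)2(NO3)]

Ligands: 2 isothiocyanato (NCS, -1), 1 nitrato (NO3, -1), 1 glycinato (gly, -1), 1 azido (N3, -1). Ligand charge sum = -5.
With V in oxidation state +3, the complex ion is [V...]^2−.
Charge balance with potassium (+1) requires 1 complex ion per 2 potassium.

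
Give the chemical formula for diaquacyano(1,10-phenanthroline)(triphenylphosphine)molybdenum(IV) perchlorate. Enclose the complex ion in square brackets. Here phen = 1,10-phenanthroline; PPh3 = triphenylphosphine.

[Mo(CN)(H2O)2(phen)(PPh3)](ClO4)3

Ligands: 1 1,10-phenanthroline (phen, neutral), 1 triphenylphosphine (PPh3, neutral), 1 cyano (CN, -1), 2 aqua (H2O, neutral). Ligand charge sum = -1.
Charge balance with perchlorate (-1) requires 1 complex ion per 3 perchlorate.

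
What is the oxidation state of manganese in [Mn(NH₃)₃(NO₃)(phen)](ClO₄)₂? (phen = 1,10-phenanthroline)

+3

2 perchlorate outside the brackets (-1 each) → the complex ion is 2+.
Ligand charges: 1×phen neutral; 3×NH3 neutral; 1×NO3 = -1; sum -1.
Mn + (-1) = 2+ ⇒ Mn is +3.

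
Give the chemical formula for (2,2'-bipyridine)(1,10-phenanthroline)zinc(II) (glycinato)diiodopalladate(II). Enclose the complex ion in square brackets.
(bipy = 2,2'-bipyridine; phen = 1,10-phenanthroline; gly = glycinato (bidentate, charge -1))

[Zn(bipy)(phen)][Pd(gly)I2]2

Cation [Zn…]: ligand charges 0, Zn(II) ⇒ ion charge 2+.
Anion [Pd…]: ligand charges -3, Pd(II) ⇒ ion charge 1−.
One 2+ cation requires 2 of the 1− anion.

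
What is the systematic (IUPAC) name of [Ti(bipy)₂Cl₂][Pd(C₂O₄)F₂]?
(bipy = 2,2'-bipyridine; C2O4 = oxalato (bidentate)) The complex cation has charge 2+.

The complex cation is given as 2+; its ligand charges sum to -2, so Ti = +4.
A 1:1 salt means the anion carries the equal and opposite charge, 2−.
Anion: ligand charges sum to -4; for the ion to be 2−, Pd = +2.

bis(2,2'-bipyridine)dichlorotitanium(IV) difluorooxalatopalladate(II)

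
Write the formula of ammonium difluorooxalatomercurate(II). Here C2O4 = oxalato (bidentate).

(NH4)2[Hg(C2O4)F2]

Ligands: 1 oxalato (C2O4, -2), 2 fluoro (F, -1). Ligand charge sum = -4.
With Hg in oxidation state +2, the complex ion is [Hg...]^2−.
Charge balance with ammonium (+1) requires 1 complex ion per 2 ammonium.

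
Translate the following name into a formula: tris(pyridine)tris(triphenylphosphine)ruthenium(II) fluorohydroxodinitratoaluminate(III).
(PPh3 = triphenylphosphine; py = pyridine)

[Ru(PPh3)3(py)3][AlF(NO3)2(OH)]2

Cation [Ru…]: ligand charges 0, Ru(II) ⇒ ion charge 2+.
Anion [Al…]: ligand charges -4, Al(III) ⇒ ion charge 1−.
One 2+ cation requires 2 of the 1− anion.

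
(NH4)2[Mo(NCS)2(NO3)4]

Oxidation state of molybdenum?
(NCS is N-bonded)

+4

2 ammonium outside the brackets (+1 each) → the complex ion is 2−.
Ligand charges: 4×NO3 = -4; 2×NCS = -2; sum -6.
Mo + (-6) = 2− ⇒ Mo is +4.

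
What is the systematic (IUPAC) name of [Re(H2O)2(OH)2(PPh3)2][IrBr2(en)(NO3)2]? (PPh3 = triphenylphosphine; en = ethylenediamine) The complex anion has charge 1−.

diaquadihydroxobis(triphenylphosphine)rhenium(III) dibromo(ethylenediamine)dinitratoiridate(III)

Both ions are complex: the cation is named first with the plain metal name, the anion second with the -ate form; each ion's ligands are alphabetised independently.
The complex anion is given as 1−; its ligand charges sum to -4, so Ir = +3.
A 1:1 salt means the cation carries the equal and opposite charge, 1+.
Cation: ligand charges sum to -2; for the ion to be 1+, Re = +3.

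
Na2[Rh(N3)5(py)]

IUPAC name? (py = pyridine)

The 2 sodium counter-ions carry a total charge of +2, so each complex ion is 2−.
Ligand charges: 5×azido (-1 each), 1×pyridine (neutral); total -5. So Rh + (-5) = 2−, giving Rh = +3.
The complex ion is anionic, so rhodium takes the -ate form rhodate(III).

sodium pentaazido(pyridine)rhodate(III)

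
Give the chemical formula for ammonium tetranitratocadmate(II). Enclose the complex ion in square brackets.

(NH4)2[Cd(NO3)4]

Ligands: 4 nitrato (NO3, -1). Ligand charge sum = -4.
Charge balance with ammonium (+1) requires 1 complex ion per 2 ammonium.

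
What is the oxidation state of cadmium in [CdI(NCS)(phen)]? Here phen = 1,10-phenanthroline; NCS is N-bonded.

No counter-ion: the bracketed complex is neutral.
Ligand charges: 1×phen neutral; 1×I = -1; 1×NCS = -1; sum -2.
Cd + (-2) = 0 ⇒ Cd is +2.

+2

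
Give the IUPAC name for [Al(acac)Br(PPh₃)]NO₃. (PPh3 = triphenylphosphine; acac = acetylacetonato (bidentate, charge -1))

(acetylacetonato)bromo(triphenylphosphine)aluminium(III) nitrate

The 1 nitrate counter-ion carries a total charge of -1, so each complex ion is 1+.
Ligand charges: 1×triphenylphosphine (neutral), 1×acetylacetonato (-1 each), 1×bromo (-1 each); total -2. So Al + (-2) = 1+, giving Al = +3.
Ligands are named alphabetically: acetylacetonato before bromo before triphenylphosphine.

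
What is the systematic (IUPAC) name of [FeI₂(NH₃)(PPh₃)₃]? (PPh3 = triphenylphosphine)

amminediiodotris(triphenylphosphine)iron(II)

There is no counter-ion, so the complex is neutral overall.
Ligand charges: 1×ammine (neutral), 2×iodo (-1 each), 3×triphenylphosphine (neutral); total -2. So Fe + (-2) = 0, giving Fe = +2.
Ligands are named alphabetically: ammine before iodo before triphenylphosphine.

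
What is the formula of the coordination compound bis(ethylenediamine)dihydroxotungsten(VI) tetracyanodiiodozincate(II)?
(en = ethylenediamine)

Cation [W…]: ligand charges -2, W(VI) ⇒ ion charge 4+.
Anion [Zn…]: ligand charges -6, Zn(II) ⇒ ion charge 4−.
One 4+ cation balances one 4− anion.

[W(en)2(OH)2][Zn(CN)4I2]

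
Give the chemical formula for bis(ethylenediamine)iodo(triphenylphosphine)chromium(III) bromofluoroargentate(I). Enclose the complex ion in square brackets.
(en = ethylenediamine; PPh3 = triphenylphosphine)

Cation [Cr…]: ligand charges -1, Cr(III) ⇒ ion charge 2+.
Anion [Ag…]: ligand charges -2, Ag(I) ⇒ ion charge 1−.

[Cr(en)2I(PPh3)][AgBrF]2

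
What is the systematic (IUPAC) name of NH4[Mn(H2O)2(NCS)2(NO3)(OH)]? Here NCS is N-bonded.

ammonium diaquahydroxodiisothiocyanatonitratomanganate(III)

The 1 ammonium counter-ion carries a total charge of +1, so each complex ion is 1−.
Ligand charges: 1×nitrato (-1 each), 2×aqua (neutral), 2×isothiocyanato (-1 each), 1×hydroxo (-1 each); total -4. So Mn + (-4) = 1−, giving Mn = +3.
The complex ion is anionic, so manganese takes the -ate form manganate(III).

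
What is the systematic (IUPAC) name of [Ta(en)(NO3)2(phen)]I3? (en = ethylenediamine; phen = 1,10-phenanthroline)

The 3 iodide counter-ions carry a total charge of -3, so each complex ion is 3+.
Ligand charges: 2×nitrato (-1 each), 1×ethylenediamine (neutral), 1×1,10-phenanthroline (neutral); total -2. So Ta + (-2) = 3+, giving Ta = +5.
Ligands are named alphabetically: ethylenediamine before nitrato before phenanthroline.

(ethylenediamine)dinitrato(1,10-phenanthroline)tantalum(V) iodide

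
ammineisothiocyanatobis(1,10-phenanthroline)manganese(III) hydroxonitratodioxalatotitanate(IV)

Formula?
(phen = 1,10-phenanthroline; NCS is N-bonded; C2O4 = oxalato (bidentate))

Cation [Mn…]: ligand charges -1, Mn(III) ⇒ ion charge 2+.
Anion [Ti…]: ligand charges -6, Ti(IV) ⇒ ion charge 2−.
One 2+ cation balances one 2− anion.

[Mn(NCS)(NH3)(phen)2][Ti(C2O4)2(NO3)(OH)]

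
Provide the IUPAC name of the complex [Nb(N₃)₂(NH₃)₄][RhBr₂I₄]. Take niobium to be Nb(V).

Both ions are complex: the cation is named first with the plain metal name, the anion second with the -ate form; each ion's ligands are alphabetised independently.
Nb is given as +5; the cation's ligand charges sum to -2, so the complex cation is 3+.
A 1:1 salt means the anion carries the equal and opposite charge, 3−.
Anion: ligand charges sum to -6; for the ion to be 3−, Rh = +3.

tetraamminediazidoniobium(V) dibromotetraiodorhodate(III)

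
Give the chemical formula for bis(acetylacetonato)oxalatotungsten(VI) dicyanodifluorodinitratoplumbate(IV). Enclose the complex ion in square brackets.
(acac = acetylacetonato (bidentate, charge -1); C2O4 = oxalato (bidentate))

Cation [W…]: ligand charges -4, W(VI) ⇒ ion charge 2+.
Anion [Pb…]: ligand charges -6, Pb(IV) ⇒ ion charge 2−.
One 2+ cation balances one 2− anion.

[W(acac)2(C2O4)][Pb(CN)2F2(NO3)2]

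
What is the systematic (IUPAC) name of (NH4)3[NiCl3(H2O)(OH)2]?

The 3 ammonium counter-ions carry a total charge of +3, so each complex ion is 3−.
Ligand charges: 2×hydroxo (-1 each), 1×aqua (neutral), 3×chloro (-1 each); total -5. So Ni + (-5) = 3−, giving Ni = +2.
Ligands are named alphabetically: aqua before chloro before hydroxo.
The complex ion is anionic, so nickel takes the -ate form nickelate(II).

ammonium aquatrichlorodihydroxonickelate(II)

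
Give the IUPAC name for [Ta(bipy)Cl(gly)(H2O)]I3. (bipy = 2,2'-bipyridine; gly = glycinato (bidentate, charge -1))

aqua(2,2'-bipyridine)chloro(glycinato)tantalum(V) iodide

The 3 iodide counter-ions carry a total charge of -3, so each complex ion is 3+.
Ligand charges: 1×2,2'-bipyridine (neutral), 1×aqua (neutral), 1×chloro (-1 each), 1×glycinato (-1 each); total -2. So Ta + (-2) = 3+, giving Ta = +5.
Ligands are named alphabetically: aqua before bipyridine before chloro before glycinato.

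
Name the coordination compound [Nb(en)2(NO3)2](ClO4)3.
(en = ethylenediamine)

The 3 perchlorate counter-ions carry a total charge of -3, so each complex ion is 3+.
Ligand charges: 2×nitrato (-1 each), 2×ethylenediamine (neutral); total -2. So Nb + (-2) = 3+, giving Nb = +5.
Ligands are named alphabetically: ethylenediamine before nitrato.

bis(ethylenediamine)dinitratoniobium(V) perchlorate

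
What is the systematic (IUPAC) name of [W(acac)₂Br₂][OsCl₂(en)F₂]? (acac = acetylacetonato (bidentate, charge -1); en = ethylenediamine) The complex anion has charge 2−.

Both ions are complex: the cation is named first with the plain metal name, the anion second with the -ate form; each ion's ligands are alphabetised independently.
The complex anion is given as 2−; its ligand charges sum to -4, so Os = +2.
A 1:1 salt means the cation carries the equal and opposite charge, 2+.
Cation: ligand charges sum to -4; for the ion to be 2+, W = +6.

bis(acetylacetonato)dibromotungsten(VI) dichloro(ethylenediamine)difluoroosmate(II)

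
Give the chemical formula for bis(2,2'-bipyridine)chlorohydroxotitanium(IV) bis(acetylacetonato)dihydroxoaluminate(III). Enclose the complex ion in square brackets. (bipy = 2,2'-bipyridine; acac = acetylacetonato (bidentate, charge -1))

Cation [Ti…]: ligand charges -2, Ti(IV) ⇒ ion charge 2+.
Anion [Al…]: ligand charges -4, Al(III) ⇒ ion charge 1−.
One 2+ cation requires 2 of the 1− anion.

[Ti(bipy)2Cl(OH)][Al(acac)2(OH)2]2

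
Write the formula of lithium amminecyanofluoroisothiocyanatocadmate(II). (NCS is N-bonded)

Li[Cd(CN)F(NCS)(NH3)]

Ligands: 1 fluoro (F, -1), 1 cyano (CN, -1), 1 isothiocyanato (NCS, -1), 1 ammine (NH3, neutral). Ligand charge sum = -3.
With Cd in oxidation state +2, the complex ion is [Cd...]^1−.
Charge balance with lithium (+1) requires 1 complex ion per 1 lithium.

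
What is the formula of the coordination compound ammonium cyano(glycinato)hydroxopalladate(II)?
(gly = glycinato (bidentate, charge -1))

NH4[Pd(CN)(gly)(OH)]

Ligands: 1 cyano (CN, -1), 1 hydroxo (OH, -1), 1 glycinato (gly, -1). Ligand charge sum = -3.
Charge balance with ammonium (+1) requires 1 complex ion per 1 ammonium.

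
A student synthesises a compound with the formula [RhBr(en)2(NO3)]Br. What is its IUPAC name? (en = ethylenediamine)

The 1 bromide counter-ion carries a total charge of -1, so each complex ion is 1+.
Ligand charges: 2×ethylenediamine (neutral), 1×bromo (-1 each), 1×nitrato (-1 each); total -2. So Rh + (-2) = 1+, giving Rh = +3.
Ligands are named alphabetically: bromo before ethylenediamine before nitrato.

bromobis(ethylenediamine)nitratorhodium(III) bromide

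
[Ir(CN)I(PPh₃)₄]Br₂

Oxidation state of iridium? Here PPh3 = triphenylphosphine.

2 bromide outside the brackets (-1 each) → the complex ion is 2+.
Ligand charges: 4×PPh3 neutral; 1×I = -1; 1×CN = -1; sum -2.
Ir + (-2) = 2+ ⇒ Ir is +4.

+4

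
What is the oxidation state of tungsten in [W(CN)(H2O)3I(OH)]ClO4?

1 perchlorate outside the brackets (-1 each) → the complex ion is 1+.
Ligand charges: 1×I = -1; 3×H2O neutral; 1×CN = -1; 1×OH = -1; sum -3.
W + (-3) = 1+ ⇒ W is +4.

+4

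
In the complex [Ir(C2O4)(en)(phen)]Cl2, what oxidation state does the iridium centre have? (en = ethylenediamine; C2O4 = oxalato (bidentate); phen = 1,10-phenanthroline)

2 chloride outside the brackets (-1 each) → the complex ion is 2+.
Ligand charges: 1×en neutral; 1×C2O4 = -2; 1×phen neutral; sum -2.
Ir + (-2) = 2+ ⇒ Ir is +4.

+4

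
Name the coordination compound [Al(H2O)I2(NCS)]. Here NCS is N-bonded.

aquadiiodoisothiocyanatoaluminium(III)

There is no counter-ion, so the complex is neutral overall.
Ligand charges: 1×aqua (neutral), 2×iodo (-1 each), 1×isothiocyanato (-1 each); total -3. So Al + (-3) = 0, giving Al = +3.
Ligands are named alphabetically: aqua before iodo before isothiocyanato.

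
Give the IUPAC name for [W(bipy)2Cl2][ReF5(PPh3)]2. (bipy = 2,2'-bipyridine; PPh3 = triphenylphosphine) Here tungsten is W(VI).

bis(2,2'-bipyridine)dichlorotungsten(VI) pentafluoro(triphenylphosphine)rhenate(III)

Both ions are complex: the cation is named first with the plain metal name, the anion second with the -ate form; each ion's ligands are alphabetised independently.
W is given as +6; the cation's ligand charges sum to -2, so the complex cation is 4+.
With 2 anions per cation, each anion must be 4/2 = 2−.
Anion: ligand charges sum to -5; for the ion to be 2−, Re = +3.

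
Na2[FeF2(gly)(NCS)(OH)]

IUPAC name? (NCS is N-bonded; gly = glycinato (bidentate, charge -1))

The 2 sodium counter-ions carry a total charge of +2, so each complex ion is 2−.
Ligand charges: 2×fluoro (-1 each), 1×isothiocyanato (-1 each), 1×glycinato (-1 each), 1×hydroxo (-1 each); total -5. So Fe + (-5) = 2−, giving Fe = +3.
Ligands are named alphabetically: fluoro before glycinato before hydroxo before isothiocyanato.
The complex ion is anionic, so iron takes the -ate form ferrate(III).

sodium difluoro(glycinato)hydroxoisothiocyanatoferrate(III)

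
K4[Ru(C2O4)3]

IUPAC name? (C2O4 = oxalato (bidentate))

potassium trioxalatoruthenate(II)

The 4 potassium counter-ions carry a total charge of +4, so each complex ion is 4−.
Ligand charges: 3×oxalato (-2 each); total -6. So Ru + (-6) = 4−, giving Ru = +2.
The complex ion is anionic, so ruthenium takes the -ate form ruthenate(II).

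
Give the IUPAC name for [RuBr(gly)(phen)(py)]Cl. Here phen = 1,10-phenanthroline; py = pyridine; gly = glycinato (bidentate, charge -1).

The 1 chloride counter-ion carries a total charge of -1, so each complex ion is 1+.
Ligand charges: 1×1,10-phenanthroline (neutral), 1×pyridine (neutral), 1×glycinato (-1 each), 1×bromo (-1 each); total -2. So Ru + (-2) = 1+, giving Ru = +3.
Ligands are named alphabetically: bromo before glycinato before phenanthroline before pyridine.

bromo(glycinato)(1,10-phenanthroline)(pyridine)ruthenium(III) chloride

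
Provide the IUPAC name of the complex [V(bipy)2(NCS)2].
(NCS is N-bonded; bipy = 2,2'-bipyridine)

bis(2,2'-bipyridine)diisothiocyanatovanadium(II)

There is no counter-ion, so the complex is neutral overall.
Ligand charges: 2×isothiocyanato (-1 each), 2×2,2'-bipyridine (neutral); total -2. So V + (-2) = 0, giving V = +2.
Ligands are named alphabetically: bipyridine before isothiocyanato.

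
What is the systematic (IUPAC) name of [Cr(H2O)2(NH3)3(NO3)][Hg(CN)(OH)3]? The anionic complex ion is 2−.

Both ions are complex: the cation is named first with the plain metal name, the anion second with the -ate form; each ion's ligands are alphabetised independently.
The complex anion is given as 2−; its ligand charges sum to -4, so Hg = +2.
A 1:1 salt means the cation carries the equal and opposite charge, 2+.
Cation: ligand charges sum to -1; for the ion to be 2+, Cr = +3.

triamminediaquanitratochromium(III) cyanotrihydroxomercurate(II)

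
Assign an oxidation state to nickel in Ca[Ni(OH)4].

1 calcium outside the brackets (+2 each) → the complex ion is 2−.
Ligand charges: 4×OH = -4; sum -4.
Ni + (-4) = 2− ⇒ Ni is +2.

+2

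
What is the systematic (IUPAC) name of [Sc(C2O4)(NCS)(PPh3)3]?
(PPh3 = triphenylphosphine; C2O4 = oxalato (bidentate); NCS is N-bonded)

There is no counter-ion, so the complex is neutral overall.
Ligand charges: 3×triphenylphosphine (neutral), 1×oxalato (-2 each), 1×isothiocyanato (-1 each); total -3. So Sc + (-3) = 0, giving Sc = +3.
Ligands are named alphabetically: isothiocyanato before oxalato before triphenylphosphine.

isothiocyanatooxalatotris(triphenylphosphine)scandium(III)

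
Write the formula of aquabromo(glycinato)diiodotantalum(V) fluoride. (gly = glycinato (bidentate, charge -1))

[TaBr(gly)(H2O)I2]F

Ligands: 2 iodo (I, -1), 1 glycinato (gly, -1), 1 aqua (H2O, neutral), 1 bromo (Br, -1). Ligand charge sum = -4.
With Ta in oxidation state +5, the complex ion is [Ta...]^1+.
Charge balance with fluoride (-1) requires 1 complex ion per 1 fluoride.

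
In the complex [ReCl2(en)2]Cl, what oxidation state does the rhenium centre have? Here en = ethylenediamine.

+3

1 chloride outside the brackets (-1 each) → the complex ion is 1+.
Ligand charges: 2×Cl = -2; 2×en neutral; sum -2.
Re + (-2) = 1+ ⇒ Re is +3.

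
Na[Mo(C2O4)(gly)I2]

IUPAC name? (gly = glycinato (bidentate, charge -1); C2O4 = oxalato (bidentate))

sodium (glycinato)diiodooxalatomolybdate(IV)

The 1 sodium counter-ion carries a total charge of +1, so each complex ion is 1−.
Ligand charges: 2×iodo (-1 each), 1×glycinato (-1 each), 1×oxalato (-2 each); total -5. So Mo + (-5) = 1−, giving Mo = +4.
The complex ion is anionic, so molybdenum takes the -ate form molybdate(IV).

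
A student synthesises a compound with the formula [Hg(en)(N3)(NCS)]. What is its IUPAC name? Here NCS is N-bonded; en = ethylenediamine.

azido(ethylenediamine)isothiocyanatomercury(II)

There is no counter-ion, so the complex is neutral overall.
Ligand charges: 1×isothiocyanato (-1 each), 1×azido (-1 each), 1×ethylenediamine (neutral); total -2. So Hg + (-2) = 0, giving Hg = +2.
Ligands are named alphabetically: azido before ethylenediamine before isothiocyanato.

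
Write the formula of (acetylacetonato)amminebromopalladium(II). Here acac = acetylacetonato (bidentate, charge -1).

[Pd(acac)Br(NH3)]

Ligands: 1 ammine (NH3, neutral), 1 bromo (Br, -1), 1 acetylacetonato (acac, -1). Ligand charge sum = -2.
With Pd in oxidation state +2, the complex ion is [Pd...].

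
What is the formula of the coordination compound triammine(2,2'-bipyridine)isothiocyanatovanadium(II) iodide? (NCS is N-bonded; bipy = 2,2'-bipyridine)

[V(bipy)(NCS)(NH3)3]I

Ligands: 1 isothiocyanato (NCS, -1), 3 ammine (NH3, neutral), 1 2,2'-bipyridine (bipy, neutral). Ligand charge sum = -1.
Charge balance with iodide (-1) requires 1 complex ion per 1 iodide.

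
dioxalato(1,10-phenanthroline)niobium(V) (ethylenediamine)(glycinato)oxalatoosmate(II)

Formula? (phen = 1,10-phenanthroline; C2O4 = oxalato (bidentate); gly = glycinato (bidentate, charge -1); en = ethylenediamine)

Cation [Nb…]: ligand charges -4, Nb(V) ⇒ ion charge 1+.
Anion [Os…]: ligand charges -3, Os(II) ⇒ ion charge 1−.
One 1+ cation balances one 1− anion.

[Nb(C2O4)2(phen)][Os(C2O4)(en)(gly)]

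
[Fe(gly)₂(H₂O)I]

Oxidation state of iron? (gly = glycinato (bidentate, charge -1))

No counter-ion: the bracketed complex is neutral.
Ligand charges: 1×H2O neutral; 1×I = -1; 2×gly = -2; sum -3.
Fe + (-3) = 0 ⇒ Fe is +3.

+3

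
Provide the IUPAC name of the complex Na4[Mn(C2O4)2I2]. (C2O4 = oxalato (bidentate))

The 4 sodium counter-ions carry a total charge of +4, so each complex ion is 4−.
Ligand charges: 2×oxalato (-2 each), 2×iodo (-1 each); total -6. So Mn + (-6) = 4−, giving Mn = +2.
The complex ion is anionic, so manganese takes the -ate form manganate(II).

sodium diiododioxalatomanganate(II)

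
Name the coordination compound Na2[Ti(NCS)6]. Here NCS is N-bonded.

sodium hexaisothiocyanatotitanate(IV)

The 2 sodium counter-ions carry a total charge of +2, so each complex ion is 2−.
Ligand charges: 6×isothiocyanato (-1 each); total -6. So Ti + (-6) = 2−, giving Ti = +4.
The complex ion is anionic, so titanium takes the -ate form titanate(IV).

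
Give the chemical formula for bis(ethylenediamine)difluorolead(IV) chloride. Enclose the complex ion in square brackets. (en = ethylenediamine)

Ligands: 2 fluoro (F, -1), 2 ethylenediamine (en, neutral). Ligand charge sum = -2.
With Pb in oxidation state +4, the complex ion is [Pb...]^2+.
Charge balance with chloride (-1) requires 1 complex ion per 2 chloride.

[Pb(en)2F2]Cl2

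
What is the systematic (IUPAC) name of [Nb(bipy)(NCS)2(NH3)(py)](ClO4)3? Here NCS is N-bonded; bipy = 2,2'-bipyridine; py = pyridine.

ammine(2,2'-bipyridine)diisothiocyanato(pyridine)niobium(V) perchlorate

The 3 perchlorate counter-ions carry a total charge of -3, so each complex ion is 3+.
Ligand charges: 2×isothiocyanato (-1 each), 1×ammine (neutral), 1×2,2'-bipyridine (neutral), 1×pyridine (neutral); total -2. So Nb + (-2) = 3+, giving Nb = +5.
Ligands are named alphabetically: ammine before bipyridine before isothiocyanato before pyridine.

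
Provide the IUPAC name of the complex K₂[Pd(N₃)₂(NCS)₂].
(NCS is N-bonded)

potassium diazidodiisothiocyanatopalladate(II)

The 2 potassium counter-ions carry a total charge of +2, so each complex ion is 2−.
Ligand charges: 2×azido (-1 each), 2×isothiocyanato (-1 each); total -4. So Pd + (-4) = 2−, giving Pd = +2.
The complex ion is anionic, so palladium takes the -ate form palladate(II).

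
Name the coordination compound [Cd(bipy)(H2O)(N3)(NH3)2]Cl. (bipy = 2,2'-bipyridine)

The 1 chloride counter-ion carries a total charge of -1, so each complex ion is 1+.
Ligand charges: 1×azido (-1 each), 1×aqua (neutral), 2×ammine (neutral), 1×2,2'-bipyridine (neutral); total -1. So Cd + (-1) = 1+, giving Cd = +2.
Ligands are named alphabetically: ammine before aqua before azido before bipyridine.

diammineaquaazido(2,2'-bipyridine)cadmium(II) chloride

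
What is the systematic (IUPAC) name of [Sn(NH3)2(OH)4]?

There is no counter-ion, so the complex is neutral overall.
Ligand charges: 2×ammine (neutral), 4×hydroxo (-1 each); total -4. So Sn + (-4) = 0, giving Sn = +4.
Ligands are named alphabetically: ammine before hydroxo.

diamminetetrahydroxotin(IV)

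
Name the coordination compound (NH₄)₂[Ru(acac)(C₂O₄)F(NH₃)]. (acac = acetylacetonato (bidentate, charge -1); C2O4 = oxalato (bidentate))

ammonium (acetylacetonato)amminefluorooxalatoruthenate(II)

The 2 ammonium counter-ions carry a total charge of +2, so each complex ion is 2−.
Ligand charges: 1×fluoro (-1 each), 1×acetylacetonato (-1 each), 1×oxalato (-2 each), 1×ammine (neutral); total -4. So Ru + (-4) = 2−, giving Ru = +2.
The complex ion is anionic, so ruthenium takes the -ate form ruthenate(II).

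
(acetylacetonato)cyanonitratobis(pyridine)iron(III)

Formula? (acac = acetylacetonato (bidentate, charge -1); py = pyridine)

Ligands: 1 acetylacetonato (acac, -1), 1 nitrato (NO3, -1), 2 pyridine (py, neutral), 1 cyano (CN, -1). Ligand charge sum = -3.
With Fe in oxidation state +3, the complex ion is [Fe...].

[Fe(acac)(CN)(NO3)(py)2]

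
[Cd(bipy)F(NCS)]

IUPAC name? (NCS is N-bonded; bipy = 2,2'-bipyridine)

(2,2'-bipyridine)fluoroisothiocyanatocadmium(II)

There is no counter-ion, so the complex is neutral overall.
Ligand charges: 1×isothiocyanato (-1 each), 1×2,2'-bipyridine (neutral), 1×fluoro (-1 each); total -2. So Cd + (-2) = 0, giving Cd = +2.
Ligands are named alphabetically: bipyridine before fluoro before isothiocyanato.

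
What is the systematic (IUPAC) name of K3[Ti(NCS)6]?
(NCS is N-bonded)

The 3 potassium counter-ions carry a total charge of +3, so each complex ion is 3−.
Ligand charges: 6×isothiocyanato (-1 each); total -6. So Ti + (-6) = 3−, giving Ti = +3.
The complex ion is anionic, so titanium takes the -ate form titanate(III).

potassium hexaisothiocyanatotitanate(III)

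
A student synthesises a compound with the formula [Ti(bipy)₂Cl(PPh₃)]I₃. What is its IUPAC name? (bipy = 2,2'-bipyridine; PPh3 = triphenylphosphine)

The 3 iodide counter-ions carry a total charge of -3, so each complex ion is 3+.
Ligand charges: 2×2,2'-bipyridine (neutral), 1×chloro (-1 each), 1×triphenylphosphine (neutral); total -1. So Ti + (-1) = 3+, giving Ti = +4.
Ligands are named alphabetically: bipyridine before chloro before triphenylphosphine.

bis(2,2'-bipyridine)chloro(triphenylphosphine)titanium(IV) iodide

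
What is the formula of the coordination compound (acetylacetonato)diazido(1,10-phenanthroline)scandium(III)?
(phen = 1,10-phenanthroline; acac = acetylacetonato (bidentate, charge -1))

Ligands: 1 1,10-phenanthroline (phen, neutral), 1 acetylacetonato (acac, -1), 2 azido (N3, -1). Ligand charge sum = -3.
With Sc in oxidation state +3, the complex ion is [Sc...].

[Sc(acac)(N3)2(phen)]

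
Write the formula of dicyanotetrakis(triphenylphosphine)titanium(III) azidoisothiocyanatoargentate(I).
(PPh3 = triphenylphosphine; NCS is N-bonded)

Cation [Ti…]: ligand charges -2, Ti(III) ⇒ ion charge 1+.
Anion [Ag…]: ligand charges -2, Ag(I) ⇒ ion charge 1−.

[Ti(CN)2(PPh3)4][Ag(N3)(NCS)]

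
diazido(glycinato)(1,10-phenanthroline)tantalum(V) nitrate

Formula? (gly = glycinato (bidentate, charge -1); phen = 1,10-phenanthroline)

[Ta(gly)(N3)2(phen)](NO3)2

Ligands: 1 glycinato (gly, -1), 1 1,10-phenanthroline (phen, neutral), 2 azido (N3, -1). Ligand charge sum = -3.
With Ta in oxidation state +5, the complex ion is [Ta...]^2+.
Charge balance with nitrate (-1) requires 1 complex ion per 2 nitrate.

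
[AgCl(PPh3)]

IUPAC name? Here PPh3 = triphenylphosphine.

There is no counter-ion, so the complex is neutral overall.
Ligand charges: 1×triphenylphosphine (neutral), 1×chloro (-1 each); total -1. So Ag + (-1) = 0, giving Ag = +1.
Ligands are named alphabetically: chloro before triphenylphosphine.

chloro(triphenylphosphine)silver(I)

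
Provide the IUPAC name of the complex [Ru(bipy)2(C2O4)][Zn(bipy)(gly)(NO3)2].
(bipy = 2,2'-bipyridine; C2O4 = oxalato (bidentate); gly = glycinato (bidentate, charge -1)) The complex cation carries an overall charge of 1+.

The complex cation is given as 1+; its ligand charges sum to -2, so Ru = +3.
A 1:1 salt means the anion carries the equal and opposite charge, 1−.
Anion: ligand charges sum to -3; for the ion to be 1−, Zn = +2.

bis(2,2'-bipyridine)oxalatoruthenium(III) (2,2'-bipyridine)(glycinato)dinitratozincate(II)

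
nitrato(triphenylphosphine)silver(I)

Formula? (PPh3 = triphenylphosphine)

[Ag(NO3)(PPh3)]

Ligands: 1 nitrato (NO3, -1), 1 triphenylphosphine (PPh3, neutral). Ligand charge sum = -1.
With Ag in oxidation state +1, the complex ion is [Ag...].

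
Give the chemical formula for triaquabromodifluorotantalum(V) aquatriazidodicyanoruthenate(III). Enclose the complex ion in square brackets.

[TaBrF2(H2O)3][Ru(CN)2(H2O)(N3)3]

Cation [Ta…]: ligand charges -3, Ta(V) ⇒ ion charge 2+.
Anion [Ru…]: ligand charges -5, Ru(III) ⇒ ion charge 2−.
One 2+ cation balances one 2− anion.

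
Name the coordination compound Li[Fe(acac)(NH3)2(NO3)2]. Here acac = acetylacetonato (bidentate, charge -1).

lithium (acetylacetonato)diamminedinitratoferrate(II)

The 1 lithium counter-ion carries a total charge of +1, so each complex ion is 1−.
Ligand charges: 1×acetylacetonato (-1 each), 2×ammine (neutral), 2×nitrato (-1 each); total -3. So Fe + (-3) = 1−, giving Fe = +2.
Ligands are named alphabetically: acetylacetonato before ammine before nitrato.
The complex ion is anionic, so iron takes the -ate form ferrate(II).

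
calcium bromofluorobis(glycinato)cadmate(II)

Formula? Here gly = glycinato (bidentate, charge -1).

Ca[CdBrF(gly)2]

Ligands: 1 bromo (Br, -1), 1 fluoro (F, -1), 2 glycinato (gly, -1). Ligand charge sum = -4.
With Cd in oxidation state +2, the complex ion is [Cd...]^2−.
Charge balance with calcium (+2) requires 1 complex ion per 1 calcium.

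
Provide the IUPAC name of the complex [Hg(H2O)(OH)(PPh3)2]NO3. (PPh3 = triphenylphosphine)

aquahydroxobis(triphenylphosphine)mercury(II) nitrate

The 1 nitrate counter-ion carries a total charge of -1, so each complex ion is 1+.
Ligand charges: 1×hydroxo (-1 each), 2×triphenylphosphine (neutral), 1×aqua (neutral); total -1. So Hg + (-1) = 1+, giving Hg = +2.
Ligands are named alphabetically: aqua before hydroxo before triphenylphosphine.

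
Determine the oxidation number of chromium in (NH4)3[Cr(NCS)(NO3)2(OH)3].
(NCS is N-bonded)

+3

3 ammonium outside the brackets (+1 each) → the complex ion is 3−.
Ligand charges: 3×OH = -3; 1×NCS = -1; 2×NO3 = -2; sum -6.
Cr + (-6) = 3− ⇒ Cr is +3.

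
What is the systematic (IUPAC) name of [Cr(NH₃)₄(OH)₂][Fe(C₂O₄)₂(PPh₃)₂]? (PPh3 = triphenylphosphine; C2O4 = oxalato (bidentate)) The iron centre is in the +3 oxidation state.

Both ions are complex: the cation is named first with the plain metal name, the anion second with the -ate form; each ion's ligands are alphabetised independently.
Fe is given as +3; the anion's ligand charges sum to -4, so the complex anion is 1−.
A 1:1 salt means the cation carries the equal and opposite charge, 1+.
Cation: ligand charges sum to -2; for the ion to be 1+, Cr = +3.

tetraamminedihydroxochromium(III) dioxalatobis(triphenylphosphine)ferrate(III)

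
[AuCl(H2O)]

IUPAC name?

aquachlorogold(I)

There is no counter-ion, so the complex is neutral overall.
Ligand charges: 1×aqua (neutral), 1×chloro (-1 each); total -1. So Au + (-1) = 0, giving Au = +1.
Ligands are named alphabetically: aqua before chloro.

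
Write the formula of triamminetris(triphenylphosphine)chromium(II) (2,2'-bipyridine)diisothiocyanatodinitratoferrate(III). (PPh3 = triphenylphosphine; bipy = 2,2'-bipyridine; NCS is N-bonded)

Cation [Cr…]: ligand charges 0, Cr(II) ⇒ ion charge 2+.
Anion [Fe…]: ligand charges -4, Fe(III) ⇒ ion charge 1−.

[Cr(NH3)3(PPh3)3][Fe(bipy)(NCS)2(NO3)2]2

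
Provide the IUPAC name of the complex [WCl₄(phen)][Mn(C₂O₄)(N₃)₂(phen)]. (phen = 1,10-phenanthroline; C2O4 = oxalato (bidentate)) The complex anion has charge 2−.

Both ions are complex: the cation is named first with the plain metal name, the anion second with the -ate form; each ion's ligands are alphabetised independently.
The complex anion is given as 2−; its ligand charges sum to -4, so Mn = +2.
A 1:1 salt means the cation carries the equal and opposite charge, 2+.
Cation: ligand charges sum to -4; for the ion to be 2+, W = +6.

tetrachloro(1,10-phenanthroline)tungsten(VI) diazidooxalato(1,10-phenanthroline)manganate(II)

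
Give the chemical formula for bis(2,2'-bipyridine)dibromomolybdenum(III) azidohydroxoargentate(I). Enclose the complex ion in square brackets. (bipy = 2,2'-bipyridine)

Cation [Mo…]: ligand charges -2, Mo(III) ⇒ ion charge 1+.
Anion [Ag…]: ligand charges -2, Ag(I) ⇒ ion charge 1−.
One 1+ cation balances one 1− anion.

[Mo(bipy)2Br2][Ag(N3)(OH)]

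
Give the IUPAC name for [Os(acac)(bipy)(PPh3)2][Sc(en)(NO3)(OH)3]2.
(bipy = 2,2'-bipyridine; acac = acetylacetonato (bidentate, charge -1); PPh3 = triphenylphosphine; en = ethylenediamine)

Both ions are complex: the cation is named first with the plain metal name, the anion second with the -ate form; each ion's ligands are alphabetised independently.
Scandium is always +3 in its complexes; the anion's ligand charges sum to -4, so the complex anion is 1−.
With 2 anions per cation, the cation must be 2×1 = 2+.
Cation: ligand charges sum to -1; for the ion to be 2+, Os = +3.

(acetylacetonato)(2,2'-bipyridine)bis(triphenylphosphine)osmium(III) (ethylenediamine)trihydroxonitratoscandate(III)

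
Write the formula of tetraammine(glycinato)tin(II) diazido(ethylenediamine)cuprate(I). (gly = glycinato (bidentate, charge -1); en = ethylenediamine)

Cation [Sn…]: ligand charges -1, Sn(II) ⇒ ion charge 1+.
Anion [Cu…]: ligand charges -2, Cu(I) ⇒ ion charge 1−.
One 1+ cation balances one 1− anion.

[Sn(gly)(NH3)4][Cu(en)(N3)2]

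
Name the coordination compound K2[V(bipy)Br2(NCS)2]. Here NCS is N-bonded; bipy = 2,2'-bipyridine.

The 2 potassium counter-ions carry a total charge of +2, so each complex ion is 2−.
Ligand charges: 2×isothiocyanato (-1 each), 1×2,2'-bipyridine (neutral), 2×bromo (-1 each); total -4. So V + (-4) = 2−, giving V = +2.
The complex ion is anionic, so vanadium takes the -ate form vanadate(II).

potassium (2,2'-bipyridine)dibromodiisothiocyanatovanadate(II)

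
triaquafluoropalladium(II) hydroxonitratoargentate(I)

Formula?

[PdF(H2O)3][Ag(NO3)(OH)]

Cation [Pd…]: ligand charges -1, Pd(II) ⇒ ion charge 1+.
Anion [Ag…]: ligand charges -2, Ag(I) ⇒ ion charge 1−.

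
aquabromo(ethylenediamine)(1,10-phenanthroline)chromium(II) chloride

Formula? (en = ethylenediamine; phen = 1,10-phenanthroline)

Ligands: 1 bromo (Br, -1), 1 aqua (H2O, neutral), 1 ethylenediamine (en, neutral), 1 1,10-phenanthroline (phen, neutral). Ligand charge sum = -1.
Charge balance with chloride (-1) requires 1 complex ion per 1 chloride.

[CrBr(en)(H2O)(phen)]Cl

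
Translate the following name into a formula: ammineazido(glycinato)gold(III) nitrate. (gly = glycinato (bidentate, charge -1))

Ligands: 1 ammine (NH3, neutral), 1 glycinato (gly, -1), 1 azido (N3, -1). Ligand charge sum = -2.
With Au in oxidation state +3, the complex ion is [Au...]^1+.
Charge balance with nitrate (-1) requires 1 complex ion per 1 nitrate.

[Au(gly)(N3)(NH3)]NO3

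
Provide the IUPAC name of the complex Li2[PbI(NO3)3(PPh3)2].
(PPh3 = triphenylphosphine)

lithium iodotrinitratobis(triphenylphosphine)plumbate(II)

The 2 lithium counter-ions carry a total charge of +2, so each complex ion is 2−.
Ligand charges: 1×iodo (-1 each), 3×nitrato (-1 each), 2×triphenylphosphine (neutral); total -4. So Pb + (-4) = 2−, giving Pb = +2.
Ligands are named alphabetically: iodo before nitrato before triphenylphosphine.
The complex ion is anionic, so lead takes the -ate form plumbate(II).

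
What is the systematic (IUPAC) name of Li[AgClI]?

The 1 lithium counter-ion carries a total charge of +1, so each complex ion is 1−.
Ligand charges: 1×iodo (-1 each), 1×chloro (-1 each); total -2. So Ag + (-2) = 1−, giving Ag = +1.
The complex ion is anionic, so silver takes the -ate form argentate(I).

lithium chloroiodoargentate(I)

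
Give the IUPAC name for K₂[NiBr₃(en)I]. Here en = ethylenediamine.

potassium tribromo(ethylenediamine)iodonickelate(II)

The 2 potassium counter-ions carry a total charge of +2, so each complex ion is 2−.
Ligand charges: 1×ethylenediamine (neutral), 1×iodo (-1 each), 3×bromo (-1 each); total -4. So Ni + (-4) = 2−, giving Ni = +2.
Ligands are named alphabetically: bromo before ethylenediamine before iodo.
The complex ion is anionic, so nickel takes the -ate form nickelate(II).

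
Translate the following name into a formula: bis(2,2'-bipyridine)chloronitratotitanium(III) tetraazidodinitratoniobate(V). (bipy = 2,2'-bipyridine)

Cation [Ti…]: ligand charges -2, Ti(III) ⇒ ion charge 1+.
Anion [Nb…]: ligand charges -6, Nb(V) ⇒ ion charge 1−.

[Ti(bipy)2Cl(NO3)][Nb(N3)4(NO3)2]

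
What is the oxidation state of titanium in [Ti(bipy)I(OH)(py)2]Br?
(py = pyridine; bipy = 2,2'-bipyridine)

+3

1 bromide outside the brackets (-1 each) → the complex ion is 1+.
Ligand charges: 2×py neutral; 1×OH = -1; 1×I = -1; 1×bipy neutral; sum -2.
Ti + (-2) = 1+ ⇒ Ti is +3.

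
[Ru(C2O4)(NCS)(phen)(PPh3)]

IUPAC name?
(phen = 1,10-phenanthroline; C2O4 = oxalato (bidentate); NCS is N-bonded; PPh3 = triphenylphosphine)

There is no counter-ion, so the complex is neutral overall.
Ligand charges: 1×1,10-phenanthroline (neutral), 1×oxalato (-2 each), 1×isothiocyanato (-1 each), 1×triphenylphosphine (neutral); total -3. So Ru + (-3) = 0, giving Ru = +3.
Ligands are named alphabetically: isothiocyanato before oxalato before phenanthroline before triphenylphosphine.

isothiocyanatooxalato(1,10-phenanthroline)(triphenylphosphine)ruthenium(III)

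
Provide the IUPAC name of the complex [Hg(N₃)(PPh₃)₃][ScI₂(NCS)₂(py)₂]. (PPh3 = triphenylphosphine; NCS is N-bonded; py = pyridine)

azidotris(triphenylphosphine)mercury(II) diiododiisothiocyanatobis(pyridine)scandate(III)

Both ions are complex: the cation is named first with the plain metal name, the anion second with the -ate form; each ion's ligands are alphabetised independently.
Scandium is always +3 in its complexes; the anion's ligand charges sum to -4, so the complex anion is 1−.
A 1:1 salt means the cation carries the equal and opposite charge, 1+.
Cation: ligand charges sum to -1; for the ion to be 1+, Hg = +2.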